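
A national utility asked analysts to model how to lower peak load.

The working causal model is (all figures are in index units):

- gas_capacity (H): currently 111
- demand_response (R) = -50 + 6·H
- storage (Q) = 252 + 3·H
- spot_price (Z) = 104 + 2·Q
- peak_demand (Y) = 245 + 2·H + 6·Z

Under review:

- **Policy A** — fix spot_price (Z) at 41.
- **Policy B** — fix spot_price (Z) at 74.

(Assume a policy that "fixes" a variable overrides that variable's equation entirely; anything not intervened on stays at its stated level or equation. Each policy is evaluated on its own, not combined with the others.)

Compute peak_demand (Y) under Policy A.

Policy A (Z := 41):
  H = 111
  Q = 252 + 3·111 = 585
  Z = 41
  Y = 245 + 2·111 + 6·41 = 713

713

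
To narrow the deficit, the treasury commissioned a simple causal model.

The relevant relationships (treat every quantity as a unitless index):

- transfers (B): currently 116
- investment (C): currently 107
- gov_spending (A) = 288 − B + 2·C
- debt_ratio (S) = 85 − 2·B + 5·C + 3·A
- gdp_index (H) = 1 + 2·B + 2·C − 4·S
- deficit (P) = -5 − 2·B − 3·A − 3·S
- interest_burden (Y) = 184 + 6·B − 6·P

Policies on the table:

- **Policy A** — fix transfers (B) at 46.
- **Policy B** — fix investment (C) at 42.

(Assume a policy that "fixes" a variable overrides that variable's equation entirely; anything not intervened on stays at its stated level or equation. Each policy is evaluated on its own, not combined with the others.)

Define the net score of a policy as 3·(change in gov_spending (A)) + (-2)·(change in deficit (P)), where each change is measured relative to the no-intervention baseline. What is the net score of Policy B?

Baseline:
  B = 116
  C = 107
  A = 288 − 116 + 2·107 = 386
  S = 85 − 2·116 + 5·107 + 3·386 = 1546
  P = -5 − 2·116 − 3·386 − 3·1546 = -6033
Policy B (C := 42):
  B = 116
  C = 42
  A = 288 − 116 + 2·42 = 256
  S = 85 − 2·116 + 5·42 + 3·256 = 831
  P = -5 − 2·116 − 3·256 − 3·831 = -3498
ΔA = 256 − 386 = -130; ΔP = -3498 − (-6033) = 2535
Score = 3·(-130) + (-2)·2535 = -5460

-5460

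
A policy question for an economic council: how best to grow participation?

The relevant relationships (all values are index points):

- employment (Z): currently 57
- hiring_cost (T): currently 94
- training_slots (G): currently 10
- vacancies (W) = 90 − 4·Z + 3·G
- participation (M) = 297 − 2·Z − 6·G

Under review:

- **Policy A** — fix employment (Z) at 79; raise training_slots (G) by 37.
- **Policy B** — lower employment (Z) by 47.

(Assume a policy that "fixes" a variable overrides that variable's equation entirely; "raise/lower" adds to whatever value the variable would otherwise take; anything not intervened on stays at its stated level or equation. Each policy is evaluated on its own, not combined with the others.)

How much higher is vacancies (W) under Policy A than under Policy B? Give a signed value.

-165

Policy A (Z := 79, G + 37):
  Z = 79
  G = 10 + 37 = 47
  W = 90 − 4·79 + 3·47 = -85
Policy B (Z − 47):
  Z = 57 − 47 = 10
  G = 10
  W = 90 − 4·10 + 3·10 = 80
W: -85 − 80 = -165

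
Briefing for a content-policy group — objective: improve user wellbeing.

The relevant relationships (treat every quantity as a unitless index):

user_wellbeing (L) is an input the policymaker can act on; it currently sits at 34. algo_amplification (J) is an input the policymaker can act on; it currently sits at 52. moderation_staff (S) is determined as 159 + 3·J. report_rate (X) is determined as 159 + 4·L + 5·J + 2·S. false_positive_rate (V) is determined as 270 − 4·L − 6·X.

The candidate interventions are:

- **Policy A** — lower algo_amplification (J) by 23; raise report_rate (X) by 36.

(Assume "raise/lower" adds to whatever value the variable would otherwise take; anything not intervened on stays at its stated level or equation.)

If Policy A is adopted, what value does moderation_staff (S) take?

246

Policy A (J − 23, X + 36):
  J = 52 − 23 = 29
  S = 159 + 3·29 = 246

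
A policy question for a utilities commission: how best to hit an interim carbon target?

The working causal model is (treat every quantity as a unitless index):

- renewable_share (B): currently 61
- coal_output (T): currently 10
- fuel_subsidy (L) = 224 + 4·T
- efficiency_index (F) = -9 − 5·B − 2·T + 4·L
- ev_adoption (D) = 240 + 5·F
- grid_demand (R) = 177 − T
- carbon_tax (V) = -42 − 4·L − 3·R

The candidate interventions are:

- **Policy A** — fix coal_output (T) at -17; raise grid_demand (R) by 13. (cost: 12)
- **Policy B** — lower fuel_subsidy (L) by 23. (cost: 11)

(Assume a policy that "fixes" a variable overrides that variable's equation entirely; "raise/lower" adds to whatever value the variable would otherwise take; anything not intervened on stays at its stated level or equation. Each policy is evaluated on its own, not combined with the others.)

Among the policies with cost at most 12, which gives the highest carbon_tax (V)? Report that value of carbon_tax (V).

Policy A (T := -17, R + 13):
  T = -17
  L = 224 + 4·(-17) = 156
  R = 177 − (-17) (+13 from intervention) = 207
  V = -42 − 4·156 − 3·207 = -1287
Policy B (L − 23):
  T = 10
  L = 224 + 4·10 (−23 from intervention) = 241
  R = 177 − 10 = 167
  V = -42 − 4·241 − 3·167 = -1507
Comparing — Policy A: V=-1287, Policy B: V=-1507. Highest is -1287 (Policy A).

-1287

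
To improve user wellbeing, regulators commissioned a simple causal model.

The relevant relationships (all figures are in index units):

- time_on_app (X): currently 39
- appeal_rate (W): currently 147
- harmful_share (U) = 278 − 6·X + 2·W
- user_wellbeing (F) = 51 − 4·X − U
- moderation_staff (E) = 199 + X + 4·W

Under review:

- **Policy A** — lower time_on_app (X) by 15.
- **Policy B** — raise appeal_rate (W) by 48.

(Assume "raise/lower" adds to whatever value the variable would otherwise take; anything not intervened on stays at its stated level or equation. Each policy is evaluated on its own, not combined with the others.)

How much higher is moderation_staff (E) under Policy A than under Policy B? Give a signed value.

Policy A (X − 15):
  X = 39 − 15 = 24
  W = 147
  E = 199 + 24 + 4·147 = 811
Policy B (W + 48):
  X = 39
  W = 147 + 48 = 195
  E = 199 + 39 + 4·195 = 1018
E: 811 − 1018 = -207

-207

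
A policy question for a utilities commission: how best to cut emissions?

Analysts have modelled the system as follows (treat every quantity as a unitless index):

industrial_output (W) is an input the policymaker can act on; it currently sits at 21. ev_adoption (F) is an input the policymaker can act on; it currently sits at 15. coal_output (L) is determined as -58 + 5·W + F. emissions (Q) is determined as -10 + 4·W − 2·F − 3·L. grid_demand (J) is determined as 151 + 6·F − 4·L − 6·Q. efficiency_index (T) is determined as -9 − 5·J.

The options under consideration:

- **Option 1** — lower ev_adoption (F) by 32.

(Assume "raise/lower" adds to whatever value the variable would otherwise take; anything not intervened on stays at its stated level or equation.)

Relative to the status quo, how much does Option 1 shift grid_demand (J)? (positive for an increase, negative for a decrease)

-1024

Baseline:
  W = 21
  F = 15
  L = -58 + 5·21 + 15 = 62
  Q = -10 + 4·21 − 2·15 − 3·62 = -142
  J = 151 + 6·15 − 4·62 − 6·(-142) = 845
Option 1 (F − 32):
  W = 21
  F = 15 − 32 = -17
  L = -58 + 5·21 + (-17) = 30
  Q = -10 + 4·21 − 2·(-17) − 3·30 = 18
  J = 151 + 6·(-17) − 4·30 − 6·18 = -179
Change in J: -179 − 845 = -1024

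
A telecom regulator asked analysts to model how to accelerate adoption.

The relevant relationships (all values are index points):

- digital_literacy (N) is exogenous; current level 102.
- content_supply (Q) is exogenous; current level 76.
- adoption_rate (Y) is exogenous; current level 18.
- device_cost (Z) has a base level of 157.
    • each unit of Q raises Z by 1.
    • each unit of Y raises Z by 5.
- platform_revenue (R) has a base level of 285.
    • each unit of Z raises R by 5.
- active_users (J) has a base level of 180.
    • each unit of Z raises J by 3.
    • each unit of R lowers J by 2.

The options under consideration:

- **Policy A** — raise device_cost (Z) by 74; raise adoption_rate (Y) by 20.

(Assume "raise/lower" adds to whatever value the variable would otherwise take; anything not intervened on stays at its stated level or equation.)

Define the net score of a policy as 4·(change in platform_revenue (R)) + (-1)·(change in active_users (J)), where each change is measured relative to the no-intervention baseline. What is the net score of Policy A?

4698

Baseline:
  Q = 76
  Y = 18
  Z = 157 + 76 + 5·18 = 323
  R = 285 + 5·323 = 1900
  J = 180 + 3·323 − 2·1900 = -2651
Policy A (Z + 74, Y + 20):
  Q = 76
  Y = 18 + 20 = 38
  Z = 157 + 76 + 5·38 (+74 from intervention) = 497
  R = 285 + 5·497 = 2770
  J = 180 + 3·497 − 2·2770 = -3869
ΔR = 2770 − 1900 = 870; ΔJ = -3869 − (-2651) = -1218
Score = 4·870 + (-1)·(-1218) = 4698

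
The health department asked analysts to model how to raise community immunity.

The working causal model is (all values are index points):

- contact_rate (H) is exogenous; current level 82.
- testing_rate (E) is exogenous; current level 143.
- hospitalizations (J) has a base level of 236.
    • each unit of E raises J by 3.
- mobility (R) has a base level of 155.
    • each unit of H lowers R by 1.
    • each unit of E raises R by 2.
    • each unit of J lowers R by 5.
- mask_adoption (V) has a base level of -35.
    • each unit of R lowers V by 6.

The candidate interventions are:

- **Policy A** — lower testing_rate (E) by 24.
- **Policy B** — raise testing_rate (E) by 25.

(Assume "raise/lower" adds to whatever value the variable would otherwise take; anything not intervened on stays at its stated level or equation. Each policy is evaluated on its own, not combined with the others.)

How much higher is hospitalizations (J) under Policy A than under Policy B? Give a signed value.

-147

Policy A (E − 24):
  E = 143 − 24 = 119
  J = 236 + 3·119 = 593
Policy B (E + 25):
  E = 143 + 25 = 168
  J = 236 + 3·168 = 740
J: 593 − 740 = -147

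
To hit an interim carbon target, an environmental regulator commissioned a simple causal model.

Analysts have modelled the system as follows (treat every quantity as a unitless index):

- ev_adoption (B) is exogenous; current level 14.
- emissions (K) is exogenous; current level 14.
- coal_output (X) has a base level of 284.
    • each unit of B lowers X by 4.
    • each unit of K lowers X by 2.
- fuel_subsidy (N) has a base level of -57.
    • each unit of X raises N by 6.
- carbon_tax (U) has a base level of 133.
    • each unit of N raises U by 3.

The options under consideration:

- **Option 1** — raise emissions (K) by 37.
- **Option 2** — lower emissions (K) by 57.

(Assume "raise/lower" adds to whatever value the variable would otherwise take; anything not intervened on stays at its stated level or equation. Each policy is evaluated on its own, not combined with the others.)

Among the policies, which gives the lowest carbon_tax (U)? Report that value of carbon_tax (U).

2230

Option 1 (K + 37):
  B = 14
  K = 14 + 37 = 51
  X = 284 − 4·14 − 2·51 = 126
  N = -57 + 6·126 = 699
  U = 133 + 3·699 = 2230
Option 2 (K − 57):
  B = 14
  K = 14 − 57 = -43
  X = 284 − 4·14 − 2·(-43) = 314
  N = -57 + 6·314 = 1827
  U = 133 + 3·1827 = 5614
Comparing — Option 1: U=2230, Option 2: U=5614. Lowest is 2230 (Option 1).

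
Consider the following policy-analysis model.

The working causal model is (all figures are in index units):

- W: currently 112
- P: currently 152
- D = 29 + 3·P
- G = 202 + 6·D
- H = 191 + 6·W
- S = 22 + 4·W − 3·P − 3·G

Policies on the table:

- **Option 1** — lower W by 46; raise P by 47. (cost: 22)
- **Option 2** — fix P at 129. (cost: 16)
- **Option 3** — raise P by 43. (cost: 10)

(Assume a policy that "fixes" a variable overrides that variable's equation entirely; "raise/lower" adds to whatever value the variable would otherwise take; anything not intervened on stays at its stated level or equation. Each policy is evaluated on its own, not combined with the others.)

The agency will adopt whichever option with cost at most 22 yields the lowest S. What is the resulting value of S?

-12185

Option 1 (W − 46, P + 47):
  W = 112 − 46 = 66
  P = 152 + 47 = 199
  D = 29 + 3·199 = 626
  G = 202 + 6·626 = 3958
  S = 22 + 4·66 − 3·199 − 3·3958 = -12185
Option 2 (P := 129):
  W = 112
  P = 129
  D = 29 + 3·129 = 416
  G = 202 + 6·416 = 2698
  S = 22 + 4·112 − 3·129 − 3·2698 = -8011
Option 3 (P + 43):
  W = 112
  P = 152 + 43 = 195
  D = 29 + 3·195 = 614
  G = 202 + 6·614 = 3886
  S = 22 + 4·112 − 3·195 − 3·3886 = -11773
Comparing — Option 1: S=-12185, Option 2: S=-8011, Option 3: S=-11773. Lowest is -12185 (Option 1).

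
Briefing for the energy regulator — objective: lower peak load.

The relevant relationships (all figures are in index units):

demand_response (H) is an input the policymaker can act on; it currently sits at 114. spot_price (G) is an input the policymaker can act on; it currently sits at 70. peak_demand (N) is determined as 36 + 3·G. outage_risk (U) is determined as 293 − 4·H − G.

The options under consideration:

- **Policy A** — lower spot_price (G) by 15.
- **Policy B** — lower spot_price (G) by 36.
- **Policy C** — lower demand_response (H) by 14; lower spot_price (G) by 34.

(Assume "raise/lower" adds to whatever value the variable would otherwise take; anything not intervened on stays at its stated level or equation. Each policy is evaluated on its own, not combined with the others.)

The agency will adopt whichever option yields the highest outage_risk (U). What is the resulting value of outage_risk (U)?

-143

Policy A (G − 15):
  H = 114
  G = 70 − 15 = 55
  U = 293 − 4·114 − 55 = -218
Policy B (G − 36):
  H = 114
  G = 70 − 36 = 34
  U = 293 − 4·114 − 34 = -197
Policy C (H − 14, G − 34):
  H = 114 − 14 = 100
  G = 70 − 34 = 36
  U = 293 − 4·100 − 36 = -143
Comparing — Policy A: U=-218, Policy B: U=-197, Policy C: U=-143. Highest is -143 (Policy C).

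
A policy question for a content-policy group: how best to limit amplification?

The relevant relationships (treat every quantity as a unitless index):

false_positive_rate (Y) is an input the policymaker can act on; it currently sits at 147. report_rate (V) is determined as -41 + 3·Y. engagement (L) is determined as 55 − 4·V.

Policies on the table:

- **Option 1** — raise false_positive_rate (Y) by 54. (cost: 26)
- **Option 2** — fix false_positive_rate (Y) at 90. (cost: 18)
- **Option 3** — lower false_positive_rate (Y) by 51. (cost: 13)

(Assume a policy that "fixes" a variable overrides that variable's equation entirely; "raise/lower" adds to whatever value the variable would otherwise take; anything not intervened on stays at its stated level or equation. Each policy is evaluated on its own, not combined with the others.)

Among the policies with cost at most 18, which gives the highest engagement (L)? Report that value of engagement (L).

-861

Option 2 (Y := 90):
  Y = 90
  V = -41 + 3·90 = 229
  L = 55 − 4·229 = -861
Option 3 (Y − 51):
  Y = 147 − 51 = 96
  V = -41 + 3·96 = 247
  L = 55 − 4·247 = -933
Comparing — Option 2: L=-861, Option 3: L=-933. Highest is -861 (Option 2).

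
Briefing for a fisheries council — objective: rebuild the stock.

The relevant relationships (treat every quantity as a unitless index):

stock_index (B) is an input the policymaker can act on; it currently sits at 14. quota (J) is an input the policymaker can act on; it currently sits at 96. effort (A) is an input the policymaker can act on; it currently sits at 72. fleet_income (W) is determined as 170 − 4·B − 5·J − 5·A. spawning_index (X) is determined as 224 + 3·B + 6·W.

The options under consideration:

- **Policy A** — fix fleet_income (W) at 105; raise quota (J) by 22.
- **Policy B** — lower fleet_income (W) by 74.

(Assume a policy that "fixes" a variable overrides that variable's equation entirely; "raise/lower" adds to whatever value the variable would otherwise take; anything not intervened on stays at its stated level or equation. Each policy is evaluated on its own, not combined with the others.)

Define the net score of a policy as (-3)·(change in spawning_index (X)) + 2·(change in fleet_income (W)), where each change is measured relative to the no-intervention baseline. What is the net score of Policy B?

Baseline:
  B = 14
  J = 96
  A = 72
  W = 170 − 4·14 − 5·96 − 5·72 = -726
  X = 224 + 3·14 + 6·(-726) = -4090
Policy B (W − 74):
  B = 14
  J = 96
  A = 72
  W = 170 − 4·14 − 5·96 − 5·72 (−74 from intervention) = -800
  X = 224 + 3·14 + 6·(-800) = -4534
ΔX = -4534 − (-4090) = -444; ΔW = -800 − (-726) = -74
Score = (-3)·(-444) + 2·(-74) = 1184

1184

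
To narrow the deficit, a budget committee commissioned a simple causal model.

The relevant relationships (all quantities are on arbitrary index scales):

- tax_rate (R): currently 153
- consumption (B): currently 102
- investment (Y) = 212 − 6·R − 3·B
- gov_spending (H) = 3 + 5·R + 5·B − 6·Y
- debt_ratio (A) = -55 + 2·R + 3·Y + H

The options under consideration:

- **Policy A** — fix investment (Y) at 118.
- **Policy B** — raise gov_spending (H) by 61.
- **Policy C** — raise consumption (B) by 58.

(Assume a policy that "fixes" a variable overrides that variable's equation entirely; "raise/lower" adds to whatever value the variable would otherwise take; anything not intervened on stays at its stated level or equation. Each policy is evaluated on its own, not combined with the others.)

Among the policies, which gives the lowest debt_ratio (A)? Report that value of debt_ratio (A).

1175

Policy A (Y := 118):
  R = 153
  B = 102
  Y = 118
  H = 3 + 5·153 + 5·102 − 6·118 = 570
  A = -55 + 2·153 + 3·118 + 570 = 1175
Policy B (H + 61):
  R = 153
  B = 102
  Y = 212 − 6·153 − 3·102 = -1012
  H = 3 + 5·153 + 5·102 − 6·(-1012) (+61 from intervention) = 7411
  A = -55 + 2·153 + 3·(-1012) + 7411 = 4626
Policy C (B + 58):
  R = 153
  B = 102 + 58 = 160
  Y = 212 − 6·153 − 3·160 = -1186
  H = 3 + 5·153 + 5·160 − 6·(-1186) = 8684
  A = -55 + 2·153 + 3·(-1186) + 8684 = 5377
Comparing — Policy A: A=1175, Policy B: A=4626, Policy C: A=5377. Lowest is 1175 (Policy A).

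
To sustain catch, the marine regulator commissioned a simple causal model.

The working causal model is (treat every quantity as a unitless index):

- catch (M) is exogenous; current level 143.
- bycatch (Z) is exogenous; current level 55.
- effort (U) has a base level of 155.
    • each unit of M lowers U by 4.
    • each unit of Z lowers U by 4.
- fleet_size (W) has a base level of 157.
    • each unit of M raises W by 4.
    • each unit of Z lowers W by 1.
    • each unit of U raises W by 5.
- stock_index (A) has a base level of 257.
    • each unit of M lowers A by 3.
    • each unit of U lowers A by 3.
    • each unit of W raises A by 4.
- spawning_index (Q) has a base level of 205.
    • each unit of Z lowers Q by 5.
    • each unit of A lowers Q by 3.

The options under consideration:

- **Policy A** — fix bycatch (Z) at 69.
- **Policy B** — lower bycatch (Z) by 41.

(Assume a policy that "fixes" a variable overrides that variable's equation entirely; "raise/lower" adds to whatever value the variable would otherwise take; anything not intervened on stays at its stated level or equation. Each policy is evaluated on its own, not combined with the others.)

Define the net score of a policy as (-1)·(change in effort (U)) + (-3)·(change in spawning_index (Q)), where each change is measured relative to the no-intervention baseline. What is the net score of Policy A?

-8806

Baseline:
  M = 143
  Z = 55
  U = 155 − 4·143 − 4·55 = -637
  W = 157 + 4·143 − 55 + 5·(-637) = -2511
  A = 257 − 3·143 − 3·(-637) + 4·(-2511) = -8305
  Q = 205 − 5·55 − 3·(-8305) = 24845
Policy A (Z := 69):
  M = 143
  Z = 69
  U = 155 − 4·143 − 4·69 = -693
  W = 157 + 4·143 − 69 + 5·(-693) = -2805
  A = 257 − 3·143 − 3·(-693) + 4·(-2805) = -9313
  Q = 205 − 5·69 − 3·(-9313) = 27799
ΔU = -693 − (-637) = -56; ΔQ = 27799 − 24845 = 2954
Score = (-1)·(-56) + (-3)·2954 = -8806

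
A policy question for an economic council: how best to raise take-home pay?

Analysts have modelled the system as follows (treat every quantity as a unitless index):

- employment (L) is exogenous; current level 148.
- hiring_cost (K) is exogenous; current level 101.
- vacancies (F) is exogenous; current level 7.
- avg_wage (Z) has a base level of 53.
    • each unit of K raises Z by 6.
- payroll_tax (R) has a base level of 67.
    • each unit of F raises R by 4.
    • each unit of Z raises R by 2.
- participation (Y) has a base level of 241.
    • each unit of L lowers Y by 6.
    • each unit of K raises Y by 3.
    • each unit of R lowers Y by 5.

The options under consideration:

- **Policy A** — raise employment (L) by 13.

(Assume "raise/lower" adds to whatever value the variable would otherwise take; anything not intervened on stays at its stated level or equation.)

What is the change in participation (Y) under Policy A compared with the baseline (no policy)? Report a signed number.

Baseline:
  L = 148
  K = 101
  F = 7
  Z = 53 + 6·101 = 659
  R = 67 + 4·7 + 2·659 = 1413
  Y = 241 − 6·148 + 3·101 − 5·1413 = -7409
Policy A (L + 13):
  L = 148 + 13 = 161
  K = 101
  F = 7
  Z = 53 + 6·101 = 659
  R = 67 + 4·7 + 2·659 = 1413
  Y = 241 − 6·161 + 3·101 − 5·1413 = -7487
Change in Y: -7487 − (-7409) = -78

-78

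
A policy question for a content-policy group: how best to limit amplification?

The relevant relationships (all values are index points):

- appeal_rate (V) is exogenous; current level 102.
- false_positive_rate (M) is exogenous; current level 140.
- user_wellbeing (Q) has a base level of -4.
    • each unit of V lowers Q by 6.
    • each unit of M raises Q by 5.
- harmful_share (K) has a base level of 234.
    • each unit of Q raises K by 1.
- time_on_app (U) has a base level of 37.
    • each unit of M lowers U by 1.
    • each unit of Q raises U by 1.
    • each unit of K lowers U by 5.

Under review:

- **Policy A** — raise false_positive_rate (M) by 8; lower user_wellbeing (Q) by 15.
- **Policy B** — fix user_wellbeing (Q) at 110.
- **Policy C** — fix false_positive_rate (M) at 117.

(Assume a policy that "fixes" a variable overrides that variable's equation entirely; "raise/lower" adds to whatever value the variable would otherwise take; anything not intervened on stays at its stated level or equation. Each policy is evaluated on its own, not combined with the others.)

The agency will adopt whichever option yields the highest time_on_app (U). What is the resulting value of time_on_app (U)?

-1126

Policy A (M + 8, Q − 15):
  V = 102
  M = 140 + 8 = 148
  Q = -4 − 6·102 + 5·148 (−15 from intervention) = 109
  K = 234 + 109 = 343
  U = 37 − 148 + 109 − 5·343 = -1717
Policy B (Q := 110):
  V = 102
  M = 140
  Q = 110
  K = 234 + 110 = 344
  U = 37 − 140 + 110 − 5·344 = -1713
Policy C (M := 117):
  V = 102
  M = 117
  Q = -4 − 6·102 + 5·117 = -31
  K = 234 + (-31) = 203
  U = 37 − 117 + (-31) − 5·203 = -1126
Comparing — Policy A: U=-1717, Policy B: U=-1713, Policy C: U=-1126. Highest is -1126 (Policy C).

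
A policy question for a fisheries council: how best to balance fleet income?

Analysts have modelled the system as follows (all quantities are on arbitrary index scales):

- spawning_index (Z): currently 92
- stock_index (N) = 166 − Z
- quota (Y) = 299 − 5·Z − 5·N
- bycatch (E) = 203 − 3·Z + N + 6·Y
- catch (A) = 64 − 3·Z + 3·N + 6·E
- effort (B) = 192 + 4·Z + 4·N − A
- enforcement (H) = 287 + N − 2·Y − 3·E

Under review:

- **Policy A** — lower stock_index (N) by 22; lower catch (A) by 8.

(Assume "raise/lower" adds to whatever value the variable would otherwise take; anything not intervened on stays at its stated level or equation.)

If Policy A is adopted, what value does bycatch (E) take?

-2547

Policy A (N − 22, A − 8):
  Z = 92
  N = 166 − 92 (−22 from intervention) = 52
  Y = 299 − 5·92 − 5·52 = -421
  E = 203 − 3·92 + 52 + 6·(-421) = -2547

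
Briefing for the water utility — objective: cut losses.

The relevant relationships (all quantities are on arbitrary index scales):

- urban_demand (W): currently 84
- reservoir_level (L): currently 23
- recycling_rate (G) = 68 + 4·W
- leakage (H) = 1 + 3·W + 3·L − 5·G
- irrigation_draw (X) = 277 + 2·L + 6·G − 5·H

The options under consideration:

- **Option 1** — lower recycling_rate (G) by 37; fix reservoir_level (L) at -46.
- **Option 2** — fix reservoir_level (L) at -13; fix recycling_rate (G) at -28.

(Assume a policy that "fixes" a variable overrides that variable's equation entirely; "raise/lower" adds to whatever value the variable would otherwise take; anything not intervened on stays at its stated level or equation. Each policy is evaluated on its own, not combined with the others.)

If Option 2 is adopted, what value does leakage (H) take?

354

Option 2 (L := -13, G := -28):
  W = 84
  L = -13
  G = -28
  H = 1 + 3·84 + 3·(-13) − 5·(-28) = 354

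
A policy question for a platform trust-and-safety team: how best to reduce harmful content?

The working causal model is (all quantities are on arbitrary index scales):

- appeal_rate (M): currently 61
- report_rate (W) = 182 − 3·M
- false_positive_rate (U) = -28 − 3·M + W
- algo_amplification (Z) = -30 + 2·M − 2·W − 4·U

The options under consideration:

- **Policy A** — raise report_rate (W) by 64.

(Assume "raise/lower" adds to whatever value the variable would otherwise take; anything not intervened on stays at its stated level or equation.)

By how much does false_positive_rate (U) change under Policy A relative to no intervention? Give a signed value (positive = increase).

Baseline:
  M = 61
  W = 182 − 3·61 = -1
  U = -28 − 3·61 + (-1) = -212
Policy A (W + 64):
  M = 61
  W = 182 − 3·61 (+64 from intervention) = 63
  U = -28 − 3·61 + 63 = -148
Change in U: -148 − (-212) = 64

64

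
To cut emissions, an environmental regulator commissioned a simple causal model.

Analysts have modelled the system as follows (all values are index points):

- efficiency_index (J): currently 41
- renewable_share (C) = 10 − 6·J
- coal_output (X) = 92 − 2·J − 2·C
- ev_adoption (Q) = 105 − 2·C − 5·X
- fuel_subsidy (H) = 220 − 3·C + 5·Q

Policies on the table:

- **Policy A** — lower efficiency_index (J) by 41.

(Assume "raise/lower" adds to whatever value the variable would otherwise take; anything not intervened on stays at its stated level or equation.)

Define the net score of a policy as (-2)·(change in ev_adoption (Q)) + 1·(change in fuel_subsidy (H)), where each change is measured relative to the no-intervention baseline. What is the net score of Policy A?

3936

Baseline:
  J = 41
  C = 10 − 6·41 = -236
  X = 92 − 2·41 − 2·(-236) = 482
  Q = 105 − 2·(-236) − 5·482 = -1833
  H = 220 − 3·(-236) + 5·(-1833) = -8237
Policy A (J − 41):
  J = 41 − 41 = 0
  C = 10 − 6·0 = 10
  X = 92 − 2·0 − 2·10 = 72
  Q = 105 − 2·10 − 5·72 = -275
  H = 220 − 3·10 + 5·(-275) = -1185
ΔQ = -275 − (-1833) = 1558; ΔH = -1185 − (-8237) = 7052
Score = (-2)·1558 + 1·7052 = 3936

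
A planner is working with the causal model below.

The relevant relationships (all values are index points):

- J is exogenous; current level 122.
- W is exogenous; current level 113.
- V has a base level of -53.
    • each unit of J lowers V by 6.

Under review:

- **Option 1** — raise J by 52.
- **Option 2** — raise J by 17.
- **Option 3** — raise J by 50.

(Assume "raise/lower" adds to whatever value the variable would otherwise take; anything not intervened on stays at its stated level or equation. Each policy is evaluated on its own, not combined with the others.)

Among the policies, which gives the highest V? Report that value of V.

-887

Option 1 (J + 52):
  J = 122 + 52 = 174
  V = -53 − 6·174 = -1097
Option 2 (J + 17):
  J = 122 + 17 = 139
  V = -53 − 6·139 = -887
Option 3 (J + 50):
  J = 122 + 50 = 172
  V = -53 − 6·172 = -1085
Comparing — Option 1: V=-1097, Option 2: V=-887, Option 3: V=-1085. Highest is -887 (Option 2).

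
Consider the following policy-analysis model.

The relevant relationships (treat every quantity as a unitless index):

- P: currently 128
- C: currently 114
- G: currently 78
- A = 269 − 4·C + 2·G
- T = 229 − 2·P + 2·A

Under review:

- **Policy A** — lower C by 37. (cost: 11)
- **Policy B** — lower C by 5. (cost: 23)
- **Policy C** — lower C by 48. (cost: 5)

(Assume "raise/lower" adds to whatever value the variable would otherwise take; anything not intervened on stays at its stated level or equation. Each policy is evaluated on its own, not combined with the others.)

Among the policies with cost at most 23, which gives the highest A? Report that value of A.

161

Policy A (C − 37):
  C = 114 − 37 = 77
  G = 78
  A = 269 − 4·77 + 2·78 = 117
Policy B (C − 5):
  C = 114 − 5 = 109
  G = 78
  A = 269 − 4·109 + 2·78 = -11
Policy C (C − 48):
  C = 114 − 48 = 66
  G = 78
  A = 269 − 4·66 + 2·78 = 161
Comparing — Policy A: A=117, Policy B: A=-11, Policy C: A=161. Highest is 161 (Policy C).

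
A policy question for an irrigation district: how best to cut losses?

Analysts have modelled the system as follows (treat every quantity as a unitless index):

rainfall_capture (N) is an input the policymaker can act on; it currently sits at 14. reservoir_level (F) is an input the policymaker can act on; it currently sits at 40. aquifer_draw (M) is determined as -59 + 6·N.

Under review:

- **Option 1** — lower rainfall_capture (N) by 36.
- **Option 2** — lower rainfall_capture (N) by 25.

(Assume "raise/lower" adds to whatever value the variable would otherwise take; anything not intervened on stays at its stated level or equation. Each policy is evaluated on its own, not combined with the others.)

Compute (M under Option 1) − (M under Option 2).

Option 1 (N − 36):
  N = 14 − 36 = -22
  M = -59 + 6·(-22) = -191
Option 2 (N − 25):
  N = 14 − 25 = -11
  M = -59 + 6·(-11) = -125
M: -191 − (-125) = -66

-66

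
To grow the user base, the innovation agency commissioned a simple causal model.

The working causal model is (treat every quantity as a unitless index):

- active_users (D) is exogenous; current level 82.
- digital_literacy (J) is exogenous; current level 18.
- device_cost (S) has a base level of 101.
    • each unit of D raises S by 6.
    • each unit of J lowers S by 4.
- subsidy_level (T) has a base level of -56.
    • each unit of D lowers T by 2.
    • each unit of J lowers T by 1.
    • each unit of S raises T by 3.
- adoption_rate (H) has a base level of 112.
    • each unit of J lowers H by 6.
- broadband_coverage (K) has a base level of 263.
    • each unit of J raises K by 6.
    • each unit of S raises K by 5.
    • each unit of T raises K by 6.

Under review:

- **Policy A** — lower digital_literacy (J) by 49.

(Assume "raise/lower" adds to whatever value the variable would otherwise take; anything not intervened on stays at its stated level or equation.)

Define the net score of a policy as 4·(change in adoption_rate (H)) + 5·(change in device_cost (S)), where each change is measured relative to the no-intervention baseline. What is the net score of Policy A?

2156

Baseline:
  D = 82
  J = 18
  S = 101 + 6·82 − 4·18 = 521
  H = 112 − 6·18 = 4
Policy A (J − 49):
  D = 82
  J = 18 − 49 = -31
  S = 101 + 6·82 − 4·(-31) = 717
  H = 112 − 6·(-31) = 298
ΔH = 298 − 4 = 294; ΔS = 717 − 521 = 196
Score = 4·294 + 5·196 = 2156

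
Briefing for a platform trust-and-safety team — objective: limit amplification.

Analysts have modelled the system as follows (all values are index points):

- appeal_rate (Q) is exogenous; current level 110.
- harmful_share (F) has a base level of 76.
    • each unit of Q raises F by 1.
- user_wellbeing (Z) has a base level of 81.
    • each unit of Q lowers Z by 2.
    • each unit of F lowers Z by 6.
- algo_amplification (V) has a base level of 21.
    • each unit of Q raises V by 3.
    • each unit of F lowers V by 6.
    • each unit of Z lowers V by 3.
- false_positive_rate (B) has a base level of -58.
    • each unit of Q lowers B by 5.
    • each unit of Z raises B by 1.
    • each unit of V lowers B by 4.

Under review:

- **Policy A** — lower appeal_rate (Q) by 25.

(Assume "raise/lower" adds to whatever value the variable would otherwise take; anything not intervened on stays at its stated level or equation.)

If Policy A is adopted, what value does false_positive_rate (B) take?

Policy A (Q − 25):
  Q = 110 − 25 = 85
  F = 76 + 85 = 161
  Z = 81 − 2·85 − 6·161 = -1055
  V = 21 + 3·85 − 6·161 − 3·(-1055) = 2475
  B = -58 − 5·85 + (-1055) − 4·2475 = -11438

-11438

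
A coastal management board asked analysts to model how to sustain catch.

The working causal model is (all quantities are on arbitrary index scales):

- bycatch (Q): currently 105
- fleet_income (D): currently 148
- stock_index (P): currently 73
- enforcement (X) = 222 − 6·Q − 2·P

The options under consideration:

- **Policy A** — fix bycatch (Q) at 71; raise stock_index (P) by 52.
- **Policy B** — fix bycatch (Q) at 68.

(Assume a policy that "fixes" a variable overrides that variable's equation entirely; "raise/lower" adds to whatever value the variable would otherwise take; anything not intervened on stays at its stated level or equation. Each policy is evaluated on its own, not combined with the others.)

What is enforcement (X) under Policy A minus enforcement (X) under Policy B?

Policy A (Q := 71, P + 52):
  Q = 71
  P = 73 + 52 = 125
  X = 222 − 6·71 − 2·125 = -454
Policy B (Q := 68):
  Q = 68
  P = 73
  X = 222 − 6·68 − 2·73 = -332
X: -454 − (-332) = -122

-122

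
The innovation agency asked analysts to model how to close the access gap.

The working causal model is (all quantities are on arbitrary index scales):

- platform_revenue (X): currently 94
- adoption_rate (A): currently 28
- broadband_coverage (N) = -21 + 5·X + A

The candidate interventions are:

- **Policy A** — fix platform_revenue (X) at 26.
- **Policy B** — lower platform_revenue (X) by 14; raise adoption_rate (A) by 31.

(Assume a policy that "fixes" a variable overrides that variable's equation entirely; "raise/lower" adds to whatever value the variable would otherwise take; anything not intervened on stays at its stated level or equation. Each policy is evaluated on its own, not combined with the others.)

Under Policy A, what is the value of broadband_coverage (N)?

Policy A (X := 26):
  X = 26
  A = 28
  N = -21 + 5·26 + 28 = 137

137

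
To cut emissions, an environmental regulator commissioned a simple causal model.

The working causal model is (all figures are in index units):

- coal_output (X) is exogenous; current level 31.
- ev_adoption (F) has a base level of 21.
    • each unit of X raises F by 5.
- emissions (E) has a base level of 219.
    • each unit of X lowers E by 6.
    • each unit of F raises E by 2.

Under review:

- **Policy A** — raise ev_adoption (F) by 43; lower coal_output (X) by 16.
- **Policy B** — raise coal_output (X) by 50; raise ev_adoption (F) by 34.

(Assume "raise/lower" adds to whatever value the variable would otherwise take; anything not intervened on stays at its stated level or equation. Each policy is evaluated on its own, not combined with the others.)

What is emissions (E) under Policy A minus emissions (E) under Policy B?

Policy A (F + 43, X − 16):
  X = 31 − 16 = 15
  F = 21 + 5·15 (+43 from intervention) = 139
  E = 219 − 6·15 + 2·139 = 407
Policy B (X + 50, F + 34):
  X = 31 + 50 = 81
  F = 21 + 5·81 (+34 from intervention) = 460
  E = 219 − 6·81 + 2·460 = 653
E: 407 − 653 = -246

-246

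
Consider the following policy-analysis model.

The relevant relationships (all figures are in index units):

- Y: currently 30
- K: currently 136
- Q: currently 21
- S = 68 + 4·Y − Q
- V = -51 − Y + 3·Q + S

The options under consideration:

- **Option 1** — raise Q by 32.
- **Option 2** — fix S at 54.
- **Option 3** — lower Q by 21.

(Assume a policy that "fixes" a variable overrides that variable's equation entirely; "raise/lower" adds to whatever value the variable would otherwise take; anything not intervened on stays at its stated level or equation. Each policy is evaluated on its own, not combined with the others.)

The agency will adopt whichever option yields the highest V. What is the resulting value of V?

Option 1 (Q + 32):
  Y = 30
  Q = 21 + 32 = 53
  S = 68 + 4·30 − 53 = 135
  V = -51 − 30 + 3·53 + 135 = 213
Option 2 (S := 54):
  Y = 30
  Q = 21
  S = 54
  V = -51 − 30 + 3·21 + 54 = 36
Option 3 (Q − 21):
  Y = 30
  Q = 21 − 21 = 0
  S = 68 + 4·30 − 0 = 188
  V = -51 − 30 + 3·0 + 188 = 107
Comparing — Option 1: V=213, Option 2: V=36, Option 3: V=107. Highest is 213 (Option 1).

213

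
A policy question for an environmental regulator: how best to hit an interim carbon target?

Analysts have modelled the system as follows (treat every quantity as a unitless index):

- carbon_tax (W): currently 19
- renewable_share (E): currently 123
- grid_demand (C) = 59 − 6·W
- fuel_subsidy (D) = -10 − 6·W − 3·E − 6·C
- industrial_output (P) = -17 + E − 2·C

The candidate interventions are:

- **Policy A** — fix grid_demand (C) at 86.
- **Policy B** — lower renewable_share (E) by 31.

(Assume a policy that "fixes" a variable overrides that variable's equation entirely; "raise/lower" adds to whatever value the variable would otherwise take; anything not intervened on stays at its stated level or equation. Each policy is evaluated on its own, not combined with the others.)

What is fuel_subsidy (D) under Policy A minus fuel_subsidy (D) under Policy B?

-939

Policy A (C := 86):
  W = 19
  E = 123
  C = 86
  D = -10 − 6·19 − 3·123 − 6·86 = -1009
Policy B (E − 31):
  W = 19
  E = 123 − 31 = 92
  C = 59 − 6·19 = -55
  D = -10 − 6·19 − 3·92 − 6·(-55) = -70
D: -1009 − (-70) = -939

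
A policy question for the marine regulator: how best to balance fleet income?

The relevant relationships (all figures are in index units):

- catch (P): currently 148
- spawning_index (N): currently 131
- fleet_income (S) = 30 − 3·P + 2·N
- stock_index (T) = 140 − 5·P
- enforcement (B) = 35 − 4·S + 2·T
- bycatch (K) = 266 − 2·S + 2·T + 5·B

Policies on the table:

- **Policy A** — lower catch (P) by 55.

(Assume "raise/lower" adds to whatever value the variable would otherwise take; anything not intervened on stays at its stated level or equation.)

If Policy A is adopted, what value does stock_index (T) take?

-325

Policy A (P − 55):
  P = 148 − 55 = 93
  T = 140 − 5·93 = -325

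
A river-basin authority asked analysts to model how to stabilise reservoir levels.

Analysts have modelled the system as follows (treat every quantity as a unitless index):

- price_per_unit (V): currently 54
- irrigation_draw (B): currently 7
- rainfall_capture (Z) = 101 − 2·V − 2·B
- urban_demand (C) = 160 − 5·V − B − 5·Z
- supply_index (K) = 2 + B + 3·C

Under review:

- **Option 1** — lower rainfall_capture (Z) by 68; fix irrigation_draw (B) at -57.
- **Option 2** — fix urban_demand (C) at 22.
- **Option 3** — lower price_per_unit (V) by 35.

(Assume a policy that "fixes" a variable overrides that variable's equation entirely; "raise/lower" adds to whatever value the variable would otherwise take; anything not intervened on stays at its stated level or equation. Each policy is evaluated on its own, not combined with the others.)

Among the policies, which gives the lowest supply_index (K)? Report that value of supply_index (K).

Option 1 (Z − 68, B := -57):
  V = 54
  B = -57
  Z = 101 − 2·54 − 2·(-57) (−68 from intervention) = 39
  C = 160 − 5·54 − (-57) − 5·39 = -248
  K = 2 + (-57) + 3·(-248) = -799
Option 2 (C := 22):
  V = 54
  B = 7
  Z = 101 − 2·54 − 2·7 = -21
  C = 22
  K = 2 + 7 + 3·22 = 75
Option 3 (V − 35):
  V = 54 − 35 = 19
  B = 7
  Z = 101 − 2·19 − 2·7 = 49
  C = 160 − 5·19 − 7 − 5·49 = -187
  K = 2 + 7 + 3·(-187) = -552
Comparing — Option 1: K=-799, Option 2: K=75, Option 3: K=-552. Lowest is -799 (Option 1).

-799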